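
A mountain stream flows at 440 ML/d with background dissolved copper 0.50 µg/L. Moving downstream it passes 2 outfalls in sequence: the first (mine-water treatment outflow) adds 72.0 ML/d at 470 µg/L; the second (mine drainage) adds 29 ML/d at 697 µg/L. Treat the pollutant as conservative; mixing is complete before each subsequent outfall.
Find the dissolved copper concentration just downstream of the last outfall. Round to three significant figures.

100 µg/L

Below outfall 1: Q → 512.0 ML/d, C = (440.0·0.5000 + 72.00·470.0)/512.0 = 66.52 µg/L.
Below outfall 2: Q → 541.0 ML/d, C = (512.0·66.52 + 29.00·697.0)/541.0 = 100.3 µg/L.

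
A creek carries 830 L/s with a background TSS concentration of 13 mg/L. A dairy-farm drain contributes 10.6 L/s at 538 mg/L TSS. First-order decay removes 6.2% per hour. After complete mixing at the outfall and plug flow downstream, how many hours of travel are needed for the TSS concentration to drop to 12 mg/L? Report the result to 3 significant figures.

Flow-weighted average: C = (830.0·13.00 + 10.60·538.0) / 840.6 = 16490/840.6 = 19.62 mg/L.
6.2%/h lost → k = −ln(1 − 0.062) = 0.06401 h⁻¹.
19.62·exp(−k·t) = 12 → t = ln(19.62/12)/k = 27650 s = 7.681 h.

7.68 h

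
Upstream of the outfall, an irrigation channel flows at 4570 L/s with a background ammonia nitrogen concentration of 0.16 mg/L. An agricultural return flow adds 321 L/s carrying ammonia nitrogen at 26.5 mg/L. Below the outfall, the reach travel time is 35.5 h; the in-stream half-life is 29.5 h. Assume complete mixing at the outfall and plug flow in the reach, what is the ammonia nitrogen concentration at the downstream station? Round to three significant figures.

0.820 mg/L

Flow-weighted average: C = (4570·0.1600 + 321.0·26.50) / 4891 = 9238/4891 = 1.889 mg/L.
Half-life 29.5 h → k = ln 2 / 29.5 = 0.02350 h⁻¹ = 0.5639 d⁻¹.
Decay over the reach: 1.889·exp(−kt) = 1.889·0.4343 = 0.8202 mg/L.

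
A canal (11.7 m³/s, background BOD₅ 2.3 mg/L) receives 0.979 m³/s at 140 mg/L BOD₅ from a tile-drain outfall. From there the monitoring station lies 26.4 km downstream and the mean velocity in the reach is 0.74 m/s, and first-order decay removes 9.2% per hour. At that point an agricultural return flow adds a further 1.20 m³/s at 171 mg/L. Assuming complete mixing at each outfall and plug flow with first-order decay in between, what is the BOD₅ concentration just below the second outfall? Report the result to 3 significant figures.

Flow-weighted average: C = (11.70·2.300 + 0.9790·140.0) / 12.68 = 164.0/12.68 = 12.93 mg/L; combined flow 12.68 m³/s.
Travel time t = 26.4·1000 / 0.74 = 35680 s = 9.910 h.
9.2%/h lost → k = −ln(1 − 0.092) = 0.09651 h⁻¹.
Decay over the reach: 12.93·exp(−kt) = 12.93·0.3843 = 4.970 mg/L.
At the second outfall, C = (12.68·4.970 + 1.200·171.0) / (12.68 + 1.200) = 19.32 mg/L.

19.3 mg/L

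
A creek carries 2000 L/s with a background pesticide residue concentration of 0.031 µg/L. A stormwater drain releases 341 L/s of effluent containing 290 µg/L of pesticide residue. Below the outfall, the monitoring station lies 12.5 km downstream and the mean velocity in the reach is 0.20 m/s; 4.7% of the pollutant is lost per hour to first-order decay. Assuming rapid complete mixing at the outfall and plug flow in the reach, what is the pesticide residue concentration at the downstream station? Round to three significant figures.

Mixed concentration C = ΣQC/ΣQ = (2000·0.03100 + 341.0·290.0) / 2341 = 98950/2341 = 42.27 µg/L.
Travel time t = 12.5·1000 / 0.20 = 62500 s = 17.36 h.
4.7%/h lost → k = −ln(1 − 0.047) = 0.04814 h⁻¹.
Decay over the reach: 42.27·exp(−kt) = 42.27·0.4335 = 18.33 µg/L.

18.3 µg/L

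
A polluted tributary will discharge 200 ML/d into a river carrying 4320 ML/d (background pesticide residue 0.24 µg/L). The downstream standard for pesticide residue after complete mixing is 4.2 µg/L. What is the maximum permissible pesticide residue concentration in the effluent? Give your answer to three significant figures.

At the limit, (Qr·Cr + Qe·Cₑ)/(Qr + Qe) = 4.2:
Cₑ = (4520·4.2 − 4320·0.2400) / 200.0 = 89.74 µg/L.

89.7 µg/L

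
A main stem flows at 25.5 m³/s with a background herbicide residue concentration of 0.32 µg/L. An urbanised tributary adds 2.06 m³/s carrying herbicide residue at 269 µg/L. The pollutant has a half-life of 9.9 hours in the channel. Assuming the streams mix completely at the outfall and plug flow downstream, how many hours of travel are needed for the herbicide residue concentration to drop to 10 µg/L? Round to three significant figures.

10.2 h

After mixing, C = (25.50·0.3200 + 2.060·269.0) / 27.56 = 562.3/27.56 = 20.40 µg/L.
Half-life 9.9 h → k = ln 2 / 9.9 = 0.07001 h⁻¹ = 1.680 d⁻¹.
20.40·exp(−k·t) = 10 → t = ln(20.40/10)/k = 36670 s = 10.18 h.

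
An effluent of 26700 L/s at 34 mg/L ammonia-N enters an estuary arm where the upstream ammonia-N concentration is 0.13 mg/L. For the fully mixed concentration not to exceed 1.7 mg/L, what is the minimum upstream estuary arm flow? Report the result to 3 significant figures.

Set C_mix = 1.7: (Q·0.1300 + 26700·34.00) / (Q + 26700) = 1.7
→ Q = 26700·(34.00 − 1.7)/(1.7 − 0.1300) = 549300 L/s.

549000 L/s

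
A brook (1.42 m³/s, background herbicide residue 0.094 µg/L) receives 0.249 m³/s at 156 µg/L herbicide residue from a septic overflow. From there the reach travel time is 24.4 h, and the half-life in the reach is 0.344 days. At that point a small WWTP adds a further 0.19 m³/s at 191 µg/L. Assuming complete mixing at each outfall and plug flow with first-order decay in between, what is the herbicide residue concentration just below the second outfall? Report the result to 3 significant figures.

22.2 µg/L

Conservation of mass: C = (1.420·0.09400 + 0.2490·156.0) / 1.669 = 38.98/1.669 = 23.35 µg/L; combined flow 1.669 m³/s.
Half-life 0.344 d → k = ln 2 / 0.344 = 2.015 d⁻¹.
Applying C = C₀e^(−kt): 23.35 × 0.1289 = 3.011 µg/L.
At the second outfall, C = (1.669·3.011 + 0.1900·191.0) / (1.669 + 0.1900) = 22.22 µg/L.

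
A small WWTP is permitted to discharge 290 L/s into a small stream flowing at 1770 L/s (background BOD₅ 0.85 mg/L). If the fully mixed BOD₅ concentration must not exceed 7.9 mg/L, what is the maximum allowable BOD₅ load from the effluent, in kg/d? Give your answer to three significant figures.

1280 kg/d

Mass balance at the limit: 1770·0.8500 + 290.0·Cₑ = 2060·7.9 → Cₑ = 50.93 mg/L.
290.0 L/s = 0.2900 m³/s. Load = 0.2900 m³/s × 50.93 g/m³ × 86 400 s/d = 1276 kg/d.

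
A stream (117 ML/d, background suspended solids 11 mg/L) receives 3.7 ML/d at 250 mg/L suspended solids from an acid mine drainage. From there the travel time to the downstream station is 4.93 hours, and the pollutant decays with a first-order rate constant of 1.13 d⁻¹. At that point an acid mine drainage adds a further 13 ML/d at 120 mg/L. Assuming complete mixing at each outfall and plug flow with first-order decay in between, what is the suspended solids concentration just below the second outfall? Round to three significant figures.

Mass balance: C = (117.0·11.00 + 3.700·250.0) / 120.7 = 2212/120.7 = 18.33 mg/L; combined flow 120.7 ML/d.
First-order decay: C = 18.33·exp(−k·t) = 18.33·0.7929 = 14.53 mg/L.
Second outfall: C = (120.7·14.53 + 13.00·120.0)/133.7 = 24.79 mg/L.

24.8 mg/L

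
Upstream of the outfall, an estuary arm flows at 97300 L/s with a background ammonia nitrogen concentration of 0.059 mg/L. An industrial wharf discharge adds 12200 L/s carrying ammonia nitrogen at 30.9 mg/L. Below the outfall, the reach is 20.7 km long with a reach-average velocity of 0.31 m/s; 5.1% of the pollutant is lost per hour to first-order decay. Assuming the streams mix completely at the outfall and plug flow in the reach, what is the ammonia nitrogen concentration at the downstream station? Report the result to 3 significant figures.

Flow-weighted average: C = (97300·0.05900 + 12200·30.90) / 109500 = 382700/109500 = 3.495 mg/L.
Travel time t = 20.7·1000 / 0.31 = 66770 s = 18.55 h.
5.1%/h lost → k = −ln(1 − 0.051) = 0.05235 h⁻¹.
Decay over the reach: 3.495·exp(−kt) = 3.495·0.3787 = 1.324 mg/L.

1.32 mg/L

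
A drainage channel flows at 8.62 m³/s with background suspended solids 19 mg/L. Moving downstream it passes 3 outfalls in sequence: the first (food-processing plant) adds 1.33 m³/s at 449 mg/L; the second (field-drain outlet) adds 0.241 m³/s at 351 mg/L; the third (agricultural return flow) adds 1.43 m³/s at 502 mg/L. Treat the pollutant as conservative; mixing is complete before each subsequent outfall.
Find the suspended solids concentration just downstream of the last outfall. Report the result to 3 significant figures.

Below outfall 1: Q → 9.950 m³/s, C = (8.620·19.00 + 1.330·449.0)/9.950 = 76.48 mg/L.
Below outfall 2: Q → 10.19 m³/s, C = (9.950·76.48 + 0.2410·351.0)/10.19 = 82.97 mg/L.
Below outfall 3: Q → 11.62 m³/s, C = (10.19·82.97 + 1.430·502.0)/11.62 = 134.5 mg/L.

135 mg/L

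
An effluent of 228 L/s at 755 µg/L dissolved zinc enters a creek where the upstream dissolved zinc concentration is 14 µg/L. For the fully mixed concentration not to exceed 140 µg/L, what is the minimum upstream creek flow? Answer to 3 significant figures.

Set C_mix = 140: (Q·14.00 + 228.0·755.0) / (Q + 228.0) = 140
→ Q = 228.0·(755.0 − 140)/(140 − 14.00) = 1113 L/s.

1110 L/s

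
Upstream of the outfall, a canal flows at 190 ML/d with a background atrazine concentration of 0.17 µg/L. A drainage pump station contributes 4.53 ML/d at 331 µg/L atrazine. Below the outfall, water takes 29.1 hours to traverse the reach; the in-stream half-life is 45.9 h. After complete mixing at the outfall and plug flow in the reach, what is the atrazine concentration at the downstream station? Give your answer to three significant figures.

Conservation of mass: C = (190.0·0.1700 + 4.530·331.0) / 194.5 = 1532/194.5 = 7.874 µg/L.
Half-life 45.9 h → k = ln 2 / 45.9 = 0.01510 h⁻¹ = 0.3624 d⁻¹.
First-order decay: C = 7.874·exp(−k·t) = 7.874·0.6444 = 5.074 µg/L.

5.07 µg/L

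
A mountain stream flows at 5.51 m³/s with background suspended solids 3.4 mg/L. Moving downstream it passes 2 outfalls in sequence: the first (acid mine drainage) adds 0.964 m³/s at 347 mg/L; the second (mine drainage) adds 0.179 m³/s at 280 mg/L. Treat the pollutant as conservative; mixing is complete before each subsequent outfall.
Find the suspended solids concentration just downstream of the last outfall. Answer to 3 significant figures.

60.6 mg/L

Outfall 1: combined Q = 6.474 m³/s; C = (5.510·3.400 + 0.9640·347.0)/6.474 = 54.56 mg/L.
Outfall 2: combined Q = 6.653 m³/s; C = (6.474·54.56 + 0.1790·280.0)/6.653 = 60.63 mg/L.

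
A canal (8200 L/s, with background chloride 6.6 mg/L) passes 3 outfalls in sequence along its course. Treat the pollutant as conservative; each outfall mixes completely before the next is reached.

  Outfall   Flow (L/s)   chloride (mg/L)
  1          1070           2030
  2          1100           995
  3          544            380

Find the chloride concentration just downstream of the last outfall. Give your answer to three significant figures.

After outfall 1: Q = 8200 + 1070 = 9270 L/s; C = (8200·6.600 + 1070·2030)/9270 = 240.2 mg/L.
After outfall 2: Q = 9270 + 1100 = 10370 L/s; C = (9270·240.2 + 1100·995.0)/10370 = 320.2 mg/L.
After outfall 3: Q = 10370 + 544.0 = 10910 L/s; C = (10370·320.2 + 544.0·380.0)/10910 = 323.2 mg/L.

323 mg/L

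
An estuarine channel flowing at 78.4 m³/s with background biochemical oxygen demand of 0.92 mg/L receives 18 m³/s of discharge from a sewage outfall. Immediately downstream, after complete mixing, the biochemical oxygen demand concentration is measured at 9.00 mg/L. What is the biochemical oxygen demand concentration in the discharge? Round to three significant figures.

Mass balance: 78.40·0.9200 + 18.00·Cₑ = 96.40·9.000
→ Cₑ = (96.40·9.000 − 78.40·0.9200) / 18.00 = 44.19 mg/L.

44.2 mg/L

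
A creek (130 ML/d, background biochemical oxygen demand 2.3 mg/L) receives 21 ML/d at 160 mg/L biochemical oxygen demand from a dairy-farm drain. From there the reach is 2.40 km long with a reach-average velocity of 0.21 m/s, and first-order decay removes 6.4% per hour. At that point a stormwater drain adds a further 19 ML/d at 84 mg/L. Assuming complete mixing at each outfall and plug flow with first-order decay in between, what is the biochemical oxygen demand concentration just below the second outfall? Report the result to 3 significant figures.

26.8 mg/L

Flow-weighted average: C = (130.0·2.300 + 21.00·160.0) / 151.0 = 3659/151.0 = 24.23 mg/L; combined flow 151.0 ML/d.
Travel time t = 2.40·1000 / 0.21 = 11430 s = 3.175 h.
6.4%/h lost → k = −ln(1 − 0.064) = 0.06614 h⁻¹.
Decay over the reach: 24.23·exp(−kt) = 24.23·0.8106 = 19.64 mg/L.
At the second outfall, C = (151.0·19.64 + 19.00·84.00) / (151.0 + 19.00) = 26.84 mg/L.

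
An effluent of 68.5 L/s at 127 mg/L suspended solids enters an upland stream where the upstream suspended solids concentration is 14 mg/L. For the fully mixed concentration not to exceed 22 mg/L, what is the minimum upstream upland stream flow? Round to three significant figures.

899 L/s

Set C_mix = 22: (Q·14.00 + 68.50·127.0) / (Q + 68.50) = 22
→ Q = 68.50·(127.0 − 22)/(22 − 14.00) = 899.1 L/s.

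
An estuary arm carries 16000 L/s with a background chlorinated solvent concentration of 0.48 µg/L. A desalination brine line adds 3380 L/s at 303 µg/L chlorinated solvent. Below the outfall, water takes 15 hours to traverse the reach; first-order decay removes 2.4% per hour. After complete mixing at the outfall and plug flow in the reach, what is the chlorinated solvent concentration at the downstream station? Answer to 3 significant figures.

Mass balance: C = (16000·0.4800 + 3380·303.0) / 19380 = 1032000/19380 = 53.24 µg/L.
2.4%/h lost → k = −ln(1 − 0.024) = 0.02429 h⁻¹.
After decay, C = 53.24 × e^(−kt) = 53.24 × 0.6946 = 36.98 µg/L.

37.0 µg/L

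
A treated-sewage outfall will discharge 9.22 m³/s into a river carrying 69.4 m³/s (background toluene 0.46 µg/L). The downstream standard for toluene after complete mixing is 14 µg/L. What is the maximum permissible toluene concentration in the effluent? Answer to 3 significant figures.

116 µg/L

At the limit, (Qr·Cr + Qe·Cₑ)/(Qr + Qe) = 14:
Cₑ = (78.62·14 − 69.40·0.4600) / 9.220 = 115.9 µg/L.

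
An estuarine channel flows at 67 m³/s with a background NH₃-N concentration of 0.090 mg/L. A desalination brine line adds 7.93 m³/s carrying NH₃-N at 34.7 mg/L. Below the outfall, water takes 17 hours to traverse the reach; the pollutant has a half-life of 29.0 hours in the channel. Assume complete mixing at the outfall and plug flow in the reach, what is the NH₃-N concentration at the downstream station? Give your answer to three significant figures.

2.50 mg/L

After mixing, C = (67.00·0.09000 + 7.930·34.70) / 74.93 = 281.2/74.93 = 3.753 mg/L.
Half-life 29.0 h → k = ln 2 / 29.0 = 0.02390 h⁻¹ = 0.5736 d⁻¹.
Decay over the reach: 3.753·exp(−kt) = 3.753·0.6661 = 2.500 mg/L.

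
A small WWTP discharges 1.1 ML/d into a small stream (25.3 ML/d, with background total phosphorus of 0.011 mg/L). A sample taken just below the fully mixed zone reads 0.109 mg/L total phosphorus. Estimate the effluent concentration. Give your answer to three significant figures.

2.36 mg/L

Mass balance: 25.30·0.01100 + 1.100·Cₑ = 26.40·0.1090
→ Cₑ = (26.40·0.1090 − 25.30·0.01100) / 1.100 = 2.363 mg/L.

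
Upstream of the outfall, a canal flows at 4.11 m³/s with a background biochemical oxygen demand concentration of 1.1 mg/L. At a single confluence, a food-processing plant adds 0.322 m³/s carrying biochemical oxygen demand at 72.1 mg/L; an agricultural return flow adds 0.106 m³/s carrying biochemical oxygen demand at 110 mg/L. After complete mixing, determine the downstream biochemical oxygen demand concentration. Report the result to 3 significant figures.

8.68 mg/L

Flow-weighted average: C = (4.110·1.100 + 0.3220·72.10 + 0.1060·110.0) / 4.538 = 39.40/4.538 = 8.682 mg/L.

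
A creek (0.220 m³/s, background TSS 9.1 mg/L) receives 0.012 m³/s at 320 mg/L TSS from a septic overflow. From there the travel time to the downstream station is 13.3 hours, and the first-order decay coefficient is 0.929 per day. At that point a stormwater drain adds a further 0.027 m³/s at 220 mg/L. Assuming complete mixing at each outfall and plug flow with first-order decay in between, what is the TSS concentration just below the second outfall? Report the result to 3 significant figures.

Flow-weighted average: C = (0.2200·9.100 + 0.01200·320.0) / 0.2320 = 5.842/0.2320 = 25.18 mg/L; combined flow 0.2320 m³/s.
Applying C = C₀e^(−kt): 25.18 × 0.5976 = 15.05 mg/L.
Second outfall: C = (0.2320·15.05 + 0.02700·220.0)/0.2590 = 36.41 mg/L.

36.4 mg/L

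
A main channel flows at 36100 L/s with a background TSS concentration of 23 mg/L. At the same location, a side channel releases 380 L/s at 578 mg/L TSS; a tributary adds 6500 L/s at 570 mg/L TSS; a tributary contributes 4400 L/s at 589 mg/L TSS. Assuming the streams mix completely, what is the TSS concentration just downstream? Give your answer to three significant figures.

Conservation of mass: C = (36100·23.00 + 380.0·578.0 + 6500·570.0 + 4400·589.0) / 47380 = 7347000/47380 = 155.1 mg/L.

155 mg/L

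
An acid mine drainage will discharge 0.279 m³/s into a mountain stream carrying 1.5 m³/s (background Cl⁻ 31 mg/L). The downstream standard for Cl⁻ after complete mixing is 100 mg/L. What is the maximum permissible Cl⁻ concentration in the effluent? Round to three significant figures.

At the limit, (Qr·Cr + Qe·Cₑ)/(Qr + Qe) = 100:
Cₑ = (1.779·100 − 1.500·31.00) / 0.2790 = 471.0 mg/L.

471 mg/L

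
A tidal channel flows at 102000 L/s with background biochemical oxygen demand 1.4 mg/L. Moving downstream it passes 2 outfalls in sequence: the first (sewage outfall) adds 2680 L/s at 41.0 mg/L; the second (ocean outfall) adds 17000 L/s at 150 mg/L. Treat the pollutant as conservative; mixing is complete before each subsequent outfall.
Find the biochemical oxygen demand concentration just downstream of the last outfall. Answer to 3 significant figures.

Below outfall 1: Q → 104700 L/s, C = (102000·1.400 + 2680·41.00)/104700 = 2.414 mg/L.
Below outfall 2: Q → 121700 L/s, C = (104700·2.414 + 17000·150.0)/121700 = 23.03 mg/L.

23.0 mg/L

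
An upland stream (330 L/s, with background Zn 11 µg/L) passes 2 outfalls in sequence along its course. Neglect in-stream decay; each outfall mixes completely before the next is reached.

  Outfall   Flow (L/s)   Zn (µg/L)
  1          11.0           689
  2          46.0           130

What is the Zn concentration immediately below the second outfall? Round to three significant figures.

44.4 µg/L

Outfall 1: combined Q = 341.0 L/s; C = (330.0·11.00 + 11.00·689.0)/341.0 = 32.87 µg/L.
Outfall 2: combined Q = 387.0 L/s; C = (341.0·32.87 + 46.00·130.0)/387.0 = 44.42 µg/L.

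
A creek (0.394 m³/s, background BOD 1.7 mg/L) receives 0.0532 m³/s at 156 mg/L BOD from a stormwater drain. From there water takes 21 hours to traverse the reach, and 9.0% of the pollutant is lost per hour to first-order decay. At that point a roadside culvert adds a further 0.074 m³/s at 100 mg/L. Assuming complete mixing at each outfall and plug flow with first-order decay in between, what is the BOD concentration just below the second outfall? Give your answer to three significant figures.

Mass balance: C = (0.3940·1.700 + 0.05320·156.0) / 0.4472 = 8.969/0.4472 = 20.06 mg/L; combined flow 0.4472 m³/s.
9.0%/h lost → k = −ln(1 − 0.09) = 0.09431 h⁻¹.
After decay, C = 20.06 × e^(−kt) = 20.06 × 0.1380 = 2.768 mg/L.
Second outfall: C = (0.4472·2.768 + 0.07400·100.0)/0.5212 = 16.57 mg/L.

16.6 mg/L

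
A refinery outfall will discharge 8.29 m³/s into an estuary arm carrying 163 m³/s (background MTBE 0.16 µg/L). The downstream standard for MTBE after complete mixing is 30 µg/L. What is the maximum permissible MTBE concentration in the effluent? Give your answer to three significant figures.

At the limit, (Qr·Cr + Qe·Cₑ)/(Qr + Qe) = 30:
Cₑ = (171.3·30 − 163.0·0.1600) / 8.290 = 616.7 µg/L.

617 µg/L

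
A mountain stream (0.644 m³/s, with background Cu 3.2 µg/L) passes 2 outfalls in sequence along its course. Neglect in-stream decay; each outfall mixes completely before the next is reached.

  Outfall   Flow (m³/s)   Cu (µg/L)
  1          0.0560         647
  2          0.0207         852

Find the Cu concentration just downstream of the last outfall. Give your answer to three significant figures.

77.6 µg/L

Outfall 1: combined Q = 0.7000 m³/s; C = (0.6440·3.200 + 0.05600·647.0)/0.7000 = 54.70 µg/L.
Outfall 2: combined Q = 0.7207 m³/s; C = (0.7000·54.70 + 0.02070·852.0)/0.7207 = 77.60 µg/L.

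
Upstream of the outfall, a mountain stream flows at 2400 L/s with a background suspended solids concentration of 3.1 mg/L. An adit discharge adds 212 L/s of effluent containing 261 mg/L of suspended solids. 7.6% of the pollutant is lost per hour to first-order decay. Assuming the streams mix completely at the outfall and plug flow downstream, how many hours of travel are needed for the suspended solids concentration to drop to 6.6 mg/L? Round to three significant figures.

16.3 h

Flow-weighted average: C = (2400·3.100 + 212.0·261.0) / 2612 = 62770/2612 = 24.03 mg/L.
7.6%/h lost → k = −ln(1 − 0.076) = 0.07904 h⁻¹.
24.03·exp(−k·t) = 6.6 → t = ln(24.03/6.6)/k = 58860 s = 16.35 h.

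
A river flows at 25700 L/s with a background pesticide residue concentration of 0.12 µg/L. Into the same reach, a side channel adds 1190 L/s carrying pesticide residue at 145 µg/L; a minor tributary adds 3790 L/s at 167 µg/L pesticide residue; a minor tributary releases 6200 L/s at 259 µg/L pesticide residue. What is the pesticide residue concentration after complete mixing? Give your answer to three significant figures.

After mixing, C = (25700·0.1200 + 1190·145.0 + 3790·167.0 + 6200·259.0) / 36880 = 2414000/36880 = 65.47 µg/L.

65.5 µg/L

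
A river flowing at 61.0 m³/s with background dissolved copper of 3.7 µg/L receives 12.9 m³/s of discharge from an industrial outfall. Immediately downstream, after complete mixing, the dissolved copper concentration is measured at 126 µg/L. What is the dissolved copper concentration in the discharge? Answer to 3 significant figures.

704 µg/L

Mass balance: 61.00·3.700 + 12.90·Cₑ = 73.90·126.0
→ Cₑ = (73.90·126.0 − 61.00·3.700) / 12.90 = 704.3 µg/L.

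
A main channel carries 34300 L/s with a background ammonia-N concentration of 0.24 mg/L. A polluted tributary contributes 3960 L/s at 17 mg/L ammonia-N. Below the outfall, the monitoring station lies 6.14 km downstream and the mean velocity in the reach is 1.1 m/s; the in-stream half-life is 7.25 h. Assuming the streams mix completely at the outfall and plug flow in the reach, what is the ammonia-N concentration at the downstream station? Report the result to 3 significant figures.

1.70 mg/L

Conservation of mass: C = (34300·0.2400 + 3960·17.00) / 38260 = 75550/38260 = 1.975 mg/L.
Travel time t = 6.14·1000 / 1.1 = 5582 s = 1.551 h.
Half-life 7.25 h → k = ln 2 / 7.25 = 0.09561 h⁻¹ = 2.295 d⁻¹.
First-order decay: C = 1.975·exp(−k·t) = 1.975·0.8622 = 1.703 mg/L.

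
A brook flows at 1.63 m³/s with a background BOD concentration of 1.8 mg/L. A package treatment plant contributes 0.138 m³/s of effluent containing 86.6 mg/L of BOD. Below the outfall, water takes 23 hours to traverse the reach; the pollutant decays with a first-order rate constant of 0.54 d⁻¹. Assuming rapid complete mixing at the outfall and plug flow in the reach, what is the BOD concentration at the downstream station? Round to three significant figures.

Conservation of mass: C = (1.630·1.800 + 0.1380·86.60) / 1.768 = 14.88/1.768 = 8.419 mg/L.
Decay over the reach: 8.419·exp(−kt) = 8.419·0.5960 = 5.018 mg/L.

5.02 mg/L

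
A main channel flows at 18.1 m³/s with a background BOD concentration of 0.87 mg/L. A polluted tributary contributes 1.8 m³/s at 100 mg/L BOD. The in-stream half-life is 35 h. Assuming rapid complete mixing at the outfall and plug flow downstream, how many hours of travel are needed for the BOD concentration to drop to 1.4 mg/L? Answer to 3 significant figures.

After mixing, C = (18.10·0.8700 + 1.800·100.0) / 19.90 = 195.7/19.90 = 9.837 mg/L.
Half-life 35 h → k = ln 2 / 35 = 0.01980 h⁻¹ = 0.4753 d⁻¹.
9.837·exp(−k·t) = 1.4 → t = ln(9.837/1.4)/k = 354400 s = 98.45 h.

98.4 h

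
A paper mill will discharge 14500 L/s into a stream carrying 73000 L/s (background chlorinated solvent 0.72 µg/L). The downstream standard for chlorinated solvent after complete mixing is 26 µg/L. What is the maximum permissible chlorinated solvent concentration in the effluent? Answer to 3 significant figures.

At the limit, (Qr·Cr + Qe·Cₑ)/(Qr + Qe) = 26:
Cₑ = (87500·26 − 73000·0.7200) / 14500 = 153.3 µg/L.

153 µg/L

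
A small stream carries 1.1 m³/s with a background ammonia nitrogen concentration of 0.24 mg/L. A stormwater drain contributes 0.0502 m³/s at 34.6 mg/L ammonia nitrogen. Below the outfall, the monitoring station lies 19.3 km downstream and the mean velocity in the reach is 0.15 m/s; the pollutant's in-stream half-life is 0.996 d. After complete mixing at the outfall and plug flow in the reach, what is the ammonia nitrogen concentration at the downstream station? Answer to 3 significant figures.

0.617 mg/L

Mass balance: C = (1.100·0.2400 + 0.05020·34.60) / 1.150 = 2.001/1.150 = 1.740 mg/L.
Travel time t = 19.3·1000 / 0.15 = 128700 s = 35.74 h.
Half-life 0.996 d → k = ln 2 / 0.996 = 0.6959 d⁻¹.
After decay, C = 1.740 × e^(−kt) = 1.740 × 0.3547 = 0.6171 mg/L.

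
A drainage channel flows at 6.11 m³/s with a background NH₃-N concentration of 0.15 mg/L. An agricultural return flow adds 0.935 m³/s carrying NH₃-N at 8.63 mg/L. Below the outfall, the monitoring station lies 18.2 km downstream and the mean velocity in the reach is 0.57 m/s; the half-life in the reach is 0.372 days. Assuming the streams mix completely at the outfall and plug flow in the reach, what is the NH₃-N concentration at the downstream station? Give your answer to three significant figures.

After mixing, C = (6.110·0.1500 + 0.9350·8.630) / 7.045 = 8.986/7.045 = 1.275 mg/L.
Travel time t = 18.2·1000 / 0.57 = 31930 s = 8.869 h.
Half-life 0.372 d → k = ln 2 / 0.372 = 1.863 d⁻¹.
Decay over the reach: 1.275·exp(−kt) = 1.275·0.5023 = 0.6406 mg/L.

0.641 mg/L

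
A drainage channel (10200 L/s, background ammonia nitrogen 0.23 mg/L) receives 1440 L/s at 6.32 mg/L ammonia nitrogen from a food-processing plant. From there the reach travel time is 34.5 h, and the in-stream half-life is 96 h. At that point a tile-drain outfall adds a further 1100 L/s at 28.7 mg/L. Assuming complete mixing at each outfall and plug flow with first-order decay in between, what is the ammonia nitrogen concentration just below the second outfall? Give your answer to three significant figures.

3.18 mg/L

After mixing, C = (10200·0.2300 + 1440·6.320) / 11640 = 11450/11640 = 0.9834 mg/L; combined flow 11640 L/s.
Half-life 96 h → k = ln 2 / 96 = 0.007220 h⁻¹ = 0.1733 d⁻¹.
After decay, C = 0.9834 × e^(−kt) = 0.9834 × 0.7795 = 0.7666 mg/L.
Second outfall: C = (11640·0.7666 + 1100·28.70)/12740 = 3.178 mg/L.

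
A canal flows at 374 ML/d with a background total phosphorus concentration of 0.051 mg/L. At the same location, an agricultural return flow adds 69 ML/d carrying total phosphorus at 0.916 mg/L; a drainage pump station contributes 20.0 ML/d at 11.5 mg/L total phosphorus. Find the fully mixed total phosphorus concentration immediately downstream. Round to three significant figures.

0.674 mg/L

Flow-weighted average: C = (374.0·0.05100 + 69.00·0.9160 + 20.00·11.50) / 463.0 = 312.3/463.0 = 0.6745 mg/L.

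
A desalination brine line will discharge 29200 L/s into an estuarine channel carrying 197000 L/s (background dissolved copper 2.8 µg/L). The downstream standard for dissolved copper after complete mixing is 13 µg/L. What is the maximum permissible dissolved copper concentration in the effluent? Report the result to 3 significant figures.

81.8 µg/L

At the limit, (Qr·Cr + Qe·Cₑ)/(Qr + Qe) = 13:
Cₑ = (226200·13 − 197000·2.800) / 29200 = 81.82 µg/L.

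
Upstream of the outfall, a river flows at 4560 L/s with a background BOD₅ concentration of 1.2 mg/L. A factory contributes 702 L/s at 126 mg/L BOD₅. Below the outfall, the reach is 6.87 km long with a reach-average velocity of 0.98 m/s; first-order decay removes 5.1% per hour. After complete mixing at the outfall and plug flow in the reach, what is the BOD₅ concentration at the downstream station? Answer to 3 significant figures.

16.1 mg/L

After mixing, C = (4560·1.200 + 702.0·126.0) / 5262 = 93920/5262 = 17.85 mg/L.
Travel time t = 6.87·1000 / 0.98 = 7010 s = 1.947 h.
5.1%/h lost → k = −ln(1 − 0.051) = 0.05235 h⁻¹.
Decay over the reach: 17.85·exp(−kt) = 17.85·0.9031 = 16.12 mg/L.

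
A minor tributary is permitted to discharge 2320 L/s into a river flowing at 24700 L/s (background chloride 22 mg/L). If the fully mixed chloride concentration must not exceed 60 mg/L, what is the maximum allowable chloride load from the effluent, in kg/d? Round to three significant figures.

93100 kg/d

Mass balance at the limit: 24700·22.00 + 2320·Cₑ = 27020·60 → Cₑ = 464.6 mg/L.
2320 L/s = 2.320 m³/s. Load = 2.320 m³/s × 464.6 g/m³ × 86 400 s/d = 93120 kg/d.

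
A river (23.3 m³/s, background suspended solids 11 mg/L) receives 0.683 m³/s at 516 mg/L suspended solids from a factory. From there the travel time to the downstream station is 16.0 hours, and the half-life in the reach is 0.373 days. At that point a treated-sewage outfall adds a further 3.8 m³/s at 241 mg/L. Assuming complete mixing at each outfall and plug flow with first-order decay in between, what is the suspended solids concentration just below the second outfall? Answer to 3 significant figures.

39.3 mg/L

Mixed concentration C = ΣQC/ΣQ = (23.30·11.00 + 0.6830·516.0) / 23.98 = 608.7/23.98 = 25.38 mg/L; combined flow 23.98 m³/s.
Half-life 0.373 d → k = ln 2 / 0.373 = 1.858 d⁻¹.
First-order decay: C = 25.38·exp(−k·t) = 25.38·0.2897 = 7.353 mg/L.
Second outfall: C = (23.98·7.353 + 3.800·241.0)/27.78 = 39.31 mg/L.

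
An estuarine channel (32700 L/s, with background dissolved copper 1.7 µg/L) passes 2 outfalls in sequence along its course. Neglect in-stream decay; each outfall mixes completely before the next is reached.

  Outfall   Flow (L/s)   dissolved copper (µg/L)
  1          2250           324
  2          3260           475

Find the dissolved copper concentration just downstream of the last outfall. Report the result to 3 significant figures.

61.1 µg/L

Below outfall 1: Q → 34950 L/s, C = (32700·1.700 + 2250·324.0)/34950 = 22.45 µg/L.
Below outfall 2: Q → 38210 L/s, C = (34950·22.45 + 3260·475.0)/38210 = 61.06 µg/L.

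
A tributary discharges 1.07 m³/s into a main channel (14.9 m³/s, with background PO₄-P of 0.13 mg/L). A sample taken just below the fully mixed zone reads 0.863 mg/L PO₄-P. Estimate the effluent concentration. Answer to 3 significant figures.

Mass balance: 14.90·0.1300 + 1.070·Cₑ = 15.97·0.8630
→ Cₑ = (15.97·0.8630 − 14.90·0.1300) / 1.070 = 11.07 mg/L.

11.1 mg/L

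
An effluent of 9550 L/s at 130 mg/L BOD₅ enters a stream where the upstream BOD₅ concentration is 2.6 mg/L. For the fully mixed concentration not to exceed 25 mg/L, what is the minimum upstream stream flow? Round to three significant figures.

Set C_mix = 25: (Q·2.600 + 9550·130.0) / (Q + 9550) = 25
→ Q = 9550·(130.0 − 25)/(25 − 2.600) = 44770 L/s.

44800 L/s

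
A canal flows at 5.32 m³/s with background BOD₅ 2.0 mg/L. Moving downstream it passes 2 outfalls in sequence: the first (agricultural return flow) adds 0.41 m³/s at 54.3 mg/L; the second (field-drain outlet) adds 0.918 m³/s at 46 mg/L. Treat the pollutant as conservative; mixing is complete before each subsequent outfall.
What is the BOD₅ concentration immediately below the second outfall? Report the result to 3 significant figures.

Below outfall 1: Q → 5.730 m³/s, C = (5.320·2.000 + 0.4100·54.30)/5.730 = 5.742 mg/L.
Below outfall 2: Q → 6.648 m³/s, C = (5.730·5.742 + 0.9180·46.00)/6.648 = 11.30 mg/L.

11.3 mg/L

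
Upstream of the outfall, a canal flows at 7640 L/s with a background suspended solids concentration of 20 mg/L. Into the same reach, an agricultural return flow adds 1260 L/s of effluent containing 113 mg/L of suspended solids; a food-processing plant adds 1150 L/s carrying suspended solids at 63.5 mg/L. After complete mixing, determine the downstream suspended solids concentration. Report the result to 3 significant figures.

36.6 mg/L

Conservation of mass: C = (7640·20.00 + 1260·113.0 + 1150·63.50) / 10050 = 368200/10050 = 36.64 mg/L.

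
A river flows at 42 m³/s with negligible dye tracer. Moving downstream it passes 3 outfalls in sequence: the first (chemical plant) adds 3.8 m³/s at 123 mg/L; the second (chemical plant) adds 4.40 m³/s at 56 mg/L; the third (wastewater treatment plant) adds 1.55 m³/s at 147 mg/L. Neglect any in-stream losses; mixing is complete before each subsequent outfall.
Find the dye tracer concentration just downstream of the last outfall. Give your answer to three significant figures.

Outfall 1: combined Q = 45.80 m³/s; C = (42.00·0 + 3.800·123.0)/45.80 = 10.21 mg/L.
Outfall 2: combined Q = 50.20 m³/s; C = (45.80·10.21 + 4.400·56.00)/50.20 = 14.22 mg/L.
Outfall 3: combined Q = 51.75 m³/s; C = (50.20·14.22 + 1.550·147.0)/51.75 = 18.20 mg/L.

18.2 mg/L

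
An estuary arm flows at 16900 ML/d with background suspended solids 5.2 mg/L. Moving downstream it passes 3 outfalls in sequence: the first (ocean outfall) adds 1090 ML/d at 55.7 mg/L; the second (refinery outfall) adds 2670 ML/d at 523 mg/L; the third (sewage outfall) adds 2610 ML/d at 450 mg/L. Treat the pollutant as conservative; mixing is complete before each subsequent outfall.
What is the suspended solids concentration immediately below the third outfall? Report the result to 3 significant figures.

117 mg/L

After outfall 1: Q = 16900 + 1090 = 17990 ML/d; C = (16900·5.200 + 1090·55.70)/17990 = 8.260 mg/L.
After outfall 2: Q = 17990 + 2670 = 20660 ML/d; C = (17990·8.260 + 2670·523.0)/20660 = 74.78 mg/L.
After outfall 3: Q = 20660 + 2610 = 23270 ML/d; C = (20660·74.78 + 2610·450.0)/23270 = 116.9 mg/L.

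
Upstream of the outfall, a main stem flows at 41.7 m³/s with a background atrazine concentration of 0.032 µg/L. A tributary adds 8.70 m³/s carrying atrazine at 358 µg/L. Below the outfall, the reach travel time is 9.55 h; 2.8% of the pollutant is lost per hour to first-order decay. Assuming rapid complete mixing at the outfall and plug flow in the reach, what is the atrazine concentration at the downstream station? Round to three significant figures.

47.1 µg/L

After mixing, C = (41.70·0.03200 + 8.700·358.0) / 50.40 = 3116/50.40 = 61.82 µg/L.
2.8%/h lost → k = −ln(1 − 0.028) = 0.02840 h⁻¹.
Applying C = C₀e^(−kt): 61.82 × 0.7625 = 47.14 µg/L.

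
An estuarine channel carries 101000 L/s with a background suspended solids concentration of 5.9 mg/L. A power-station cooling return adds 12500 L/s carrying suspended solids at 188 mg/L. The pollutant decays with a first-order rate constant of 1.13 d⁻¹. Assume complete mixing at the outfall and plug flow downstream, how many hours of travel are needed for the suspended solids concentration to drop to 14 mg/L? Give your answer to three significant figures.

Conservation of mass: C = (101000·5.900 + 12500·188.0) / 113500 = 2946000/113500 = 25.96 mg/L.
25.96·exp(−k·t) = 14 → t = ln(25.96/14)/k = 47200 s = 13.11 h.

13.1 h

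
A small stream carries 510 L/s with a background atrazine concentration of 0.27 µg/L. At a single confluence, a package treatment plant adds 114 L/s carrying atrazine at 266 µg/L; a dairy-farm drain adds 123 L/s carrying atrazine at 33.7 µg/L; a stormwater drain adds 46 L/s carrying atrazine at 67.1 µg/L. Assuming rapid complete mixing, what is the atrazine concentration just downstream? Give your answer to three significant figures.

Flow-weighted average: C = (510.0·0.2700 + 114.0·266.0 + 123.0·33.70 + 46.00·67.10) / 793.0 = 37690/793.0 = 47.53 µg/L.

47.5 µg/L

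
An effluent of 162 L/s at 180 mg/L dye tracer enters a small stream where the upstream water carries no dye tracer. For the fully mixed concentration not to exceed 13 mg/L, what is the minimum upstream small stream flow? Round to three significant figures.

2080 L/s

Set C_mix = 13: (Q·0 + 162.0·180.0) / (Q + 162.0) = 13
→ Q = 162.0·(180.0 − 13)/(13 − 0) = 2081 L/s.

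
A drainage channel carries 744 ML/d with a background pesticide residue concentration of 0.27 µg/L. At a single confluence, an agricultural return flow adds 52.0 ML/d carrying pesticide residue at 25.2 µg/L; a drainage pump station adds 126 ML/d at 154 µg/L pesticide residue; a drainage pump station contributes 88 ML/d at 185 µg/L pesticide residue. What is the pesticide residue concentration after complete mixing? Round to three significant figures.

36.8 µg/L

Flow-weighted average: C = (744.0·0.2700 + 52.00·25.20 + 126.0·154.0 + 88.00·185.0) / 1010 = 37200/1010 = 36.83 µg/L.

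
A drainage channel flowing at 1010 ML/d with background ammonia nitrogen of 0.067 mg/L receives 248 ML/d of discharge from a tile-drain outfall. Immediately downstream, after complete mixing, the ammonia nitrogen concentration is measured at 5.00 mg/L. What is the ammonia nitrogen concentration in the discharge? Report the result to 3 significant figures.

Mass balance: 1010·0.06700 + 248.0·Cₑ = 1258·5.000
→ Cₑ = (1258·5.000 − 1010·0.06700) / 248.0 = 25.09 mg/L.

25.1 mg/L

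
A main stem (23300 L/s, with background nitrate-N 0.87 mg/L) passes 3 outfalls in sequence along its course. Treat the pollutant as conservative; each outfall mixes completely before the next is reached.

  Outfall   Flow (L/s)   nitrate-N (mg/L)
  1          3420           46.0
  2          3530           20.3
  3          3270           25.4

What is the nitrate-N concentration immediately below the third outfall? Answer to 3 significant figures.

Outfall 1: combined Q = 26720 L/s; C = (23300·0.8700 + 3420·46.00)/26720 = 6.646 mg/L.
Outfall 2: combined Q = 30250 L/s; C = (26720·6.646 + 3530·20.30)/30250 = 8.240 mg/L.
Outfall 3: combined Q = 33520 L/s; C = (30250·8.240 + 3270·25.40)/33520 = 9.914 mg/L.

9.91 mg/L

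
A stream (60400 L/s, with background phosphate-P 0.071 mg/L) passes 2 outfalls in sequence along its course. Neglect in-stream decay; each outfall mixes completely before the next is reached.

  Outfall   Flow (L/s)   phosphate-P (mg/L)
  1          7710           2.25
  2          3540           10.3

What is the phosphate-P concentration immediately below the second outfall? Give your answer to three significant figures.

Outfall 1: combined Q = 68110 L/s; C = (60400·0.07100 + 7710·2.250)/68110 = 0.3177 mg/L.
Outfall 2: combined Q = 71650 L/s; C = (68110·0.3177 + 3540·10.30)/71650 = 0.8109 mg/L.

0.811 mg/L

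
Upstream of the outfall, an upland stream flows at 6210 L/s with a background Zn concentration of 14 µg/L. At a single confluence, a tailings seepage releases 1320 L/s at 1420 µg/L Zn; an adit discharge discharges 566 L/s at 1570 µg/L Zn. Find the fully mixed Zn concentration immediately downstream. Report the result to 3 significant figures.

Mass balance: C = (6210·14.00 + 1320·1420 + 566.0·1570) / 8096 = 2850000/8096 = 352.0 µg/L.

352 µg/L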